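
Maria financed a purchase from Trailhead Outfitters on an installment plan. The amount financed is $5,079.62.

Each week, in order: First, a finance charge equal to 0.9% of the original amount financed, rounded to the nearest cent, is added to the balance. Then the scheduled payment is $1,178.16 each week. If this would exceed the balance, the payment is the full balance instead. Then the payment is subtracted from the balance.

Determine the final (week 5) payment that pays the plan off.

Week 1: $5,079.62 +$45.72 interest = $5,125.34; pay $1,178.16 → $3,947.18
Week 2: $3,947.18 +$45.72 interest = $3,992.90; pay $1,178.16 → $2,814.74
Week 3: $2,814.74 +$45.72 interest = $2,860.46; pay $1,178.16 → $1,682.30
Week 4: $1,682.30 +$45.72 interest = $1,728.02; pay $1,178.16 → $549.86
Week 5: $549.86 +$45.72 interest = $595.58; pay $595.58 → $0.00

$595.58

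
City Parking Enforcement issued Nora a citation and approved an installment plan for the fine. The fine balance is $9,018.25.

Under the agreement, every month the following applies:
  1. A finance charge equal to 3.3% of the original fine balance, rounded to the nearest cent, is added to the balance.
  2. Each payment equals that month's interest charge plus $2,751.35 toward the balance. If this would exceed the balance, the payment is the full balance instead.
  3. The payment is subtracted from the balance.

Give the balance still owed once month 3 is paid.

$764.20

Month 1: $9,018.25 +$297.60 interest = $9,315.85; pay $3,048.95 → $6,266.90
Month 2: $6,266.90 +$297.60 interest = $6,564.50; pay $3,048.95 → $3,515.55
Month 3: $3,515.55 +$297.60 interest = $3,813.15; pay $3,048.95 → $764.20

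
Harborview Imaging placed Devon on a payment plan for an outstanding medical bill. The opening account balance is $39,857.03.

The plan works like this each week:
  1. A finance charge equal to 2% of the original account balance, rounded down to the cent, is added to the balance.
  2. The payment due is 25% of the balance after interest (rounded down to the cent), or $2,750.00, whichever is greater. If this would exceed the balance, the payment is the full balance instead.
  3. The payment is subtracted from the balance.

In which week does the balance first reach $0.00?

11

Week 1: opening $39,857.03; interest $797.14 → $40,654.17; payment $10,163.54; balance $30,490.63
Week 2: opening $30,490.63; interest $797.14 → $31,287.77; payment $7,821.94; balance $23,465.83
Week 3: opening $23,465.83; interest $797.14 → $24,262.97; payment $6,065.74; balance $18,197.23
Week 4: opening $18,197.23; interest $797.14 → $18,994.37; payment $4,748.59; balance $14,245.78
Week 5: opening $14,245.78; interest $797.14 → $15,042.92; payment $3,760.73; balance $11,282.19
Week 6: opening $11,282.19; interest $797.14 → $12,079.33; payment $3,019.83; balance $9,059.50
Week 7: opening $9,059.50; interest $797.14 → $9,856.64; payment $2,750.00; balance $7,106.64
Week 8: opening $7,106.64; interest $797.14 → $7,903.78; payment $2,750.00; balance $5,153.78
Week 9: opening $5,153.78; interest $797.14 → $5,950.92; payment $2,750.00; balance $3,200.92
Week 10: opening $3,200.92; interest $797.14 → $3,998.06; payment $2,750.00; balance $1,248.06
Week 11: opening $1,248.06; interest $797.14 → $2,045.20; payment $2,045.20; balance $0.00
Balance reaches $0.00 in week 11.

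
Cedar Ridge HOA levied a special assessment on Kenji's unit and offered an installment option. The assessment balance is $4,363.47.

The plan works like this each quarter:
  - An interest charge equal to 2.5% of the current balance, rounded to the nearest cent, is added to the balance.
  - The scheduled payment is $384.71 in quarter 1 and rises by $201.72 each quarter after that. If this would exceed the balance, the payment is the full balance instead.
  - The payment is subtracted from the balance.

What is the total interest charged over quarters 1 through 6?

Quarter 1: $4,363.47 +$109.09 interest = $4,472.56; pay $384.71 → $4,087.85
Quarter 2: $4,087.85 +$102.20 interest = $4,190.05; pay $586.43 → $3,603.62
Quarter 3: $3,603.62 +$90.09 interest = $3,693.71; pay $788.15 → $2,905.56
Quarter 4: $2,905.56 +$72.64 interest = $2,978.20; pay $989.87 → $1,988.33
Quarter 5: $1,988.33 +$49.71 interest = $2,038.04; pay $1,191.59 → $846.45
Quarter 6: $846.45 +$21.16 interest = $867.61; pay $867.61 → $0.00
Total interest: $109.09 + $102.20 + $90.09 + $72.64 + $49.71 + $21.16 = $444.89

$444.89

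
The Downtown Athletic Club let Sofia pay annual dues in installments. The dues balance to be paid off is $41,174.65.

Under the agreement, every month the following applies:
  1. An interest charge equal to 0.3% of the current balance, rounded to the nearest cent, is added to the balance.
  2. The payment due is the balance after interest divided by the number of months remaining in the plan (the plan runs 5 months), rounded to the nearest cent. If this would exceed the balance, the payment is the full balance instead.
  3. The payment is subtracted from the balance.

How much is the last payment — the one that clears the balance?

$8,359.19

Month 1: opening $41,174.65; interest $123.52 → $41,298.17; payment $8,259.63; balance $33,038.54
Month 2: opening $33,038.54; interest $99.12 → $33,137.66; payment $8,284.42; balance $24,853.24
Month 3: opening $24,853.24; interest $74.56 → $24,927.80; payment $8,309.27; balance $16,618.53
Month 4: opening $16,618.53; interest $49.86 → $16,668.39; payment $8,334.20; balance $8,334.19
Month 5: opening $8,334.19; interest $25.00 → $8,359.19; payment $8,359.19; balance $0.00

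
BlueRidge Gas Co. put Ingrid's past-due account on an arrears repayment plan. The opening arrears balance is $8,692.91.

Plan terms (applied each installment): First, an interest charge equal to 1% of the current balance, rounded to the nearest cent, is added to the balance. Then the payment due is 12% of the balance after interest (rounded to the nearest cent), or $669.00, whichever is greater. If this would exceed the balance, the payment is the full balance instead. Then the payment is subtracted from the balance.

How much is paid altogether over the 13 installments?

# | Opening | Interest | Payment | End bal
1 | $8,692.91 | $86.93 | $1,053.58 | $7,726.26
2 | $7,726.26 | $77.26 | $936.42 | $6,867.10
3 | $6,867.10 | $68.67 | $832.29 | $6,103.48
4 | $6,103.48 | $61.03 | $739.74 | $5,424.77
5 | $5,424.77 | $54.25 | $669.00 | $4,810.02
6 | $4,810.02 | $48.10 | $669.00 | $4,189.12
7 | $4,189.12 | $41.89 | $669.00 | $3,562.01
8 | $3,562.01 | $35.62 | $669.00 | $2,928.63
9 | $2,928.63 | $29.29 | $669.00 | $2,288.92
10 | $2,288.92 | $22.89 | $669.00 | $1,642.81
11 | $1,642.81 | $16.43 | $669.00 | $990.24
12 | $990.24 | $9.90 | $669.00 | $331.14
13 | $331.14 | $3.31 | $334.45 | $0.00
Total paid: $9,248.48

$9,248.48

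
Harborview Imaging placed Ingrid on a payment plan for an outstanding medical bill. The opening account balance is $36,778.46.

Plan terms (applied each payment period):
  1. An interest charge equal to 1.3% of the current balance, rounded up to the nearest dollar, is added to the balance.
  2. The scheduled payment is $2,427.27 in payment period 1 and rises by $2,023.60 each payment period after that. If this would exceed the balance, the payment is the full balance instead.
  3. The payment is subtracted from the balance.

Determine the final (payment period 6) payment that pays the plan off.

$6,359.11

Payment period 1: opening $36,778.46; interest $479.00 → $37,257.46; payment $2,427.27; balance $34,830.19
Payment period 2: opening $34,830.19; interest $453.00 → $35,283.19; payment $4,450.87; balance $30,832.32
Payment period 3: opening $30,832.32; interest $401.00 → $31,233.32; payment $6,474.47; balance $24,758.85
Payment period 4: opening $24,758.85; interest $322.00 → $25,080.85; payment $8,498.07; balance $16,582.78
Payment period 5: opening $16,582.78; interest $216.00 → $16,798.78; payment $10,521.67; balance $6,277.11
Payment period 6: opening $6,277.11; interest $82.00 → $6,359.11; payment $6,359.11; balance $0.00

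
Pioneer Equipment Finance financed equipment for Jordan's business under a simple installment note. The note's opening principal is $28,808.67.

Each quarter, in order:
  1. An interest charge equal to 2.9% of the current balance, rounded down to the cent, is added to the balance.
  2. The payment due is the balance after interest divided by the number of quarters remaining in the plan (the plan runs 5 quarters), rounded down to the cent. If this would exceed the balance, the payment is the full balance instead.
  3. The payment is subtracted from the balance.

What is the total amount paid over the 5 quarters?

Quarter 1: $28,808.67 +$835.45 interest = $29,644.12; pay $5,928.82 → $23,715.30
Quarter 2: $23,715.30 +$687.74 interest = $24,403.04; pay $6,100.76 → $18,302.28
Quarter 3: $18,302.28 +$530.76 interest = $18,833.04; pay $6,277.68 → $12,555.36
Quarter 4: $12,555.36 +$364.10 interest = $12,919.46; pay $6,459.73 → $6,459.73
Quarter 5: $6,459.73 +$187.33 interest = $6,647.06; pay $6,647.06 → $0.00
Total paid: $31,414.05

$31,414.05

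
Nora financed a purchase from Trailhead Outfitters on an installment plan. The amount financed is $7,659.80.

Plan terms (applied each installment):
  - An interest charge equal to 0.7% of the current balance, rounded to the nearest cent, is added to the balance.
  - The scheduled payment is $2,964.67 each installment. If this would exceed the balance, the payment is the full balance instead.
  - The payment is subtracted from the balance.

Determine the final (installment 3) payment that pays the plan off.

Installment 1: $7,659.80 +$53.62 interest = $7,713.42; pay $2,964.67 → $4,748.75
Installment 2: $4,748.75 +$33.24 interest = $4,781.99; pay $2,964.67 → $1,817.32
Installment 3: $1,817.32 +$12.72 interest = $1,830.04; pay $1,830.04 → $0.00

$1,830.04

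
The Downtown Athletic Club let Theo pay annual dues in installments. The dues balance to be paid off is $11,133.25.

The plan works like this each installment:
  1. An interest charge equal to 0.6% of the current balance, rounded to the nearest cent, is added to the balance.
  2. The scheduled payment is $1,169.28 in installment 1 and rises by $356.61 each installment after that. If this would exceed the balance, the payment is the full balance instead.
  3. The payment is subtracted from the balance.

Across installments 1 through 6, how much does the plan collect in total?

Installment 1: $11,133.25 +$66.80 interest = $11,200.05; pay $1,169.28 → $10,030.77
Installment 2: $10,030.77 +$60.18 interest = $10,090.95; pay $1,525.89 → $8,565.06
Installment 3: $8,565.06 +$51.39 interest = $8,616.45; pay $1,882.50 → $6,733.95
Installment 4: $6,733.95 +$40.40 interest = $6,774.35; pay $2,239.11 → $4,535.24
Installment 5: $4,535.24 +$27.21 interest = $4,562.45; pay $2,595.72 → $1,966.73
Installment 6: $1,966.73 +$11.80 interest = $1,978.53; pay $1,978.53 → $0.00
Total paid: $11,391.03

$11,391.03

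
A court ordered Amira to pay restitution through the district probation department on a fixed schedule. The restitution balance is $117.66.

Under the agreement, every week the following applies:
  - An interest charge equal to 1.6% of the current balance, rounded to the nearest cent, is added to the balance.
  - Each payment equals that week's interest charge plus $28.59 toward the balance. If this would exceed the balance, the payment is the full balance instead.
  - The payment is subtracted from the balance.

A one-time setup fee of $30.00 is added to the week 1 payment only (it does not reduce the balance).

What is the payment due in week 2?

$30.02

# | Opening | Interest | Payment | Fee | End bal
1 | $117.66 | $1.88 | $30.47 | $30.00 | $89.07
2 | $89.07 | $1.43 | $30.02 | — | $60.48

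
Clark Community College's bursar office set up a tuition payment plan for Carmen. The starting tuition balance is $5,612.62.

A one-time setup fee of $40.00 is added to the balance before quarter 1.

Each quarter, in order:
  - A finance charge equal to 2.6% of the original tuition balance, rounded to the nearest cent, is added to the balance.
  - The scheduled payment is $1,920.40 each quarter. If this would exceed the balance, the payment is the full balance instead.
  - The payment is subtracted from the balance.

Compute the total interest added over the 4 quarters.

Quarter 1: opening $5,652.62; interest $145.93 → $5,798.55; payment $1,920.40; balance $3,878.15
Quarter 2: opening $3,878.15; interest $145.93 → $4,024.08; payment $1,920.40; balance $2,103.68
Quarter 3: opening $2,103.68; interest $145.93 → $2,249.61; payment $1,920.40; balance $329.21
Quarter 4: opening $329.21; interest $145.93 → $475.14; payment $475.14; balance $0.00
Total interest: $145.93 + $145.93 + $145.93 + $145.93 = $583.72

$583.72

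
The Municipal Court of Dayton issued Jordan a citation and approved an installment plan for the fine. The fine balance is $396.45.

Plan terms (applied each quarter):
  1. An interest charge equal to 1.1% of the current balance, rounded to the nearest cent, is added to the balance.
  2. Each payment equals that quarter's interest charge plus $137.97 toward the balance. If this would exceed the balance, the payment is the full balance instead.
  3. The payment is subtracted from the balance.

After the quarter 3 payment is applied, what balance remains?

$0.00

Quarter 1: $396.45 +$4.36 interest = $400.81; pay $142.33 → $258.48
Quarter 2: $258.48 +$2.84 interest = $261.32; pay $140.81 → $120.51
Quarter 3: $120.51 +$1.33 interest = $121.84; pay $121.84 → $0.00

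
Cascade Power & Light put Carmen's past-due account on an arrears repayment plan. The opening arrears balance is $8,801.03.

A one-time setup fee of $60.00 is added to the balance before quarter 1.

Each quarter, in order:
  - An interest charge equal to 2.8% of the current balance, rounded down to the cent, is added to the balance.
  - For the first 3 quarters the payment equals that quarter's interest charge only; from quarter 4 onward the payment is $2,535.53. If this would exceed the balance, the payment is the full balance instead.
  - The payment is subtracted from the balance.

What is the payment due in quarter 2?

$248.10

Quarter 1: $8,861.03 +$248.10 interest = $9,109.13; pay $248.10 → $8,861.03
Quarter 2: $8,861.03 +$248.10 interest = $9,109.13; pay $248.10 → $8,861.03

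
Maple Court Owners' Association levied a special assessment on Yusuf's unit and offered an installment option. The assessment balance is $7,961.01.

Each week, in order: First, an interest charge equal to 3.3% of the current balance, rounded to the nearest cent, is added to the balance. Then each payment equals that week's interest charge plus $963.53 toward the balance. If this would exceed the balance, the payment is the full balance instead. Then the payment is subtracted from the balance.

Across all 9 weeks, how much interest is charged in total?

# | Opening | Interest | Payment | End bal
1 | $7,961.01 | $262.71 | $1,226.24 | $6,997.48
2 | $6,997.48 | $230.92 | $1,194.45 | $6,033.95
3 | $6,033.95 | $199.12 | $1,162.65 | $5,070.42
4 | $5,070.42 | $167.32 | $1,130.85 | $4,106.89
5 | $4,106.89 | $135.53 | $1,099.06 | $3,143.36
6 | $3,143.36 | $103.73 | $1,067.26 | $2,179.83
7 | $2,179.83 | $71.93 | $1,035.46 | $1,216.30
8 | $1,216.30 | $40.14 | $1,003.67 | $252.77
9 | $252.77 | $8.34 | $261.11 | $0.00
Total interest: $262.71 + $230.92 + $199.12 + $167.32 + $135.53 + $103.73 + $71.93 + $40.14 + $8.34 = $1,219.74

$1,219.74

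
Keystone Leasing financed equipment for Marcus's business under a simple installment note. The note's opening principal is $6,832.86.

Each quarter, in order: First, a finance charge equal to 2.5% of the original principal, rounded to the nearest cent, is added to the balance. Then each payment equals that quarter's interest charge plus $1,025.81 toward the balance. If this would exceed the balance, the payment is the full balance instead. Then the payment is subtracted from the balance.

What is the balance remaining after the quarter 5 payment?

$1,703.81

Quarter 1: opening $6,832.86; interest $170.82 → $7,003.68; payment $1,196.63; balance $5,807.05
Quarter 2: opening $5,807.05; interest $170.82 → $5,977.87; payment $1,196.63; balance $4,781.24
Quarter 3: opening $4,781.24; interest $170.82 → $4,952.06; payment $1,196.63; balance $3,755.43
Quarter 4: opening $3,755.43; interest $170.82 → $3,926.25; payment $1,196.63; balance $2,729.62
Quarter 5: opening $2,729.62; interest $170.82 → $2,900.44; payment $1,196.63; balance $1,703.81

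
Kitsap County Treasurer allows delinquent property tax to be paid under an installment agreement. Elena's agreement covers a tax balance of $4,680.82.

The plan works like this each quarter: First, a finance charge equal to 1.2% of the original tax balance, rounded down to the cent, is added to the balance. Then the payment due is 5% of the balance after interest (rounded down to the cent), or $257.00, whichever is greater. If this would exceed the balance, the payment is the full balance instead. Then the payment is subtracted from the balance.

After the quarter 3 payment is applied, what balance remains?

# | Opening | Interest | Payment | End bal
1 | $4,680.82 | $56.16 | $257.00 | $4,479.98
2 | $4,479.98 | $56.16 | $257.00 | $4,279.14
3 | $4,279.14 | $56.16 | $257.00 | $4,078.30

$4,078.30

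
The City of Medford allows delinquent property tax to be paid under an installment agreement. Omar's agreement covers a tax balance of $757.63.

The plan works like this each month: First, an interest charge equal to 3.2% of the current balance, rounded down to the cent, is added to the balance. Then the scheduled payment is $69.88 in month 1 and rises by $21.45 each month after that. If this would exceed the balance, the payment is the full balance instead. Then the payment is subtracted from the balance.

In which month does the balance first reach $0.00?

7

Month 1: opening $757.63; interest $24.24 → $781.87; payment $69.88; balance $711.99
Month 2: opening $711.99; interest $22.78 → $734.77; payment $91.33; balance $643.44
Month 3: opening $643.44; interest $20.59 → $664.03; payment $112.78; balance $551.25
Month 4: opening $551.25; interest $17.64 → $568.89; payment $134.23; balance $434.66
Month 5: opening $434.66; interest $13.90 → $448.56; payment $155.68; balance $292.88
Month 6: opening $292.88; interest $9.37 → $302.25; payment $177.13; balance $125.12
Month 7: opening $125.12; interest $4.00 → $129.12; payment $129.12; balance $0.00
Balance reaches $0.00 in month 7.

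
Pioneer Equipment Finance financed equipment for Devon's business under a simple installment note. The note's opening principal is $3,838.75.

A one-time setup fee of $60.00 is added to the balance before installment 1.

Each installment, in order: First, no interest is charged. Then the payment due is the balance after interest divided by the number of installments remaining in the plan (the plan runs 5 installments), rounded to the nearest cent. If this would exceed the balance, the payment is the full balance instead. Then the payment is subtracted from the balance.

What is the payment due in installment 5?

$779.75

Installment 1: $3,898.75 − $779.75 → $3,119.00
Installment 2: $3,119.00 − $779.75 → $2,339.25
Installment 3: $2,339.25 − $779.75 → $1,559.50
Installment 4: $1,559.50 − $779.75 → $779.75
Installment 5: $779.75 − $779.75 → $0.00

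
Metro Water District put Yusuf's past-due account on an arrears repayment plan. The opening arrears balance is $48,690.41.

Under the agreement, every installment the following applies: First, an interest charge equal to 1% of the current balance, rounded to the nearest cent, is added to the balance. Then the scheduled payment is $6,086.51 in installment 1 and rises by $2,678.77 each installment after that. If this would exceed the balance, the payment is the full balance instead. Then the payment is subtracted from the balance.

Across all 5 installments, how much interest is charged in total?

$1,599.71

Installment 1: $48,690.41 +$486.90 interest = $49,177.31; pay $6,086.51 → $43,090.80
Installment 2: $43,090.80 +$430.91 interest = $43,521.71; pay $8,765.28 → $34,756.43
Installment 3: $34,756.43 +$347.56 interest = $35,103.99; pay $11,444.05 → $23,659.94
Installment 4: $23,659.94 +$236.60 interest = $23,896.54; pay $14,122.82 → $9,773.72
Installment 5: $9,773.72 +$97.74 interest = $9,871.46; pay $9,871.46 → $0.00
Total interest: $486.90 + $430.91 + $347.56 + $236.60 + $97.74 = $1,599.71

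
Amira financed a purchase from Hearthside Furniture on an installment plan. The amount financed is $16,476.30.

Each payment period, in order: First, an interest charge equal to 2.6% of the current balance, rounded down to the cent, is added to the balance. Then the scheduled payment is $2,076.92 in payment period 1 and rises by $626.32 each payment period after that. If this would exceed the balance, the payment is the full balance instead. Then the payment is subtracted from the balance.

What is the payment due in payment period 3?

# | Opening | Interest | Payment | End bal
1 | $16,476.30 | $428.38 | $2,076.92 | $14,827.76
2 | $14,827.76 | $385.52 | $2,703.24 | $12,510.04
3 | $12,510.04 | $325.26 | $3,329.56 | $9,505.74

$3,329.56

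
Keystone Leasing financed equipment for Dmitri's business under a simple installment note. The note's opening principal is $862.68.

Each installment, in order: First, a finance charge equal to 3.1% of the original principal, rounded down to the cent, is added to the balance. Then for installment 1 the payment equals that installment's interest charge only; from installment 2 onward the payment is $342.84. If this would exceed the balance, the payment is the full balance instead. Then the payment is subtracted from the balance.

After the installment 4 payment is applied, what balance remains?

# | Opening | Interest | Payment | End bal
1 | $862.68 | $26.74 | $26.74 | $862.68
2 | $862.68 | $26.74 | $342.84 | $546.58
3 | $546.58 | $26.74 | $342.84 | $230.48
4 | $230.48 | $26.74 | $257.22 | $0.00

$0.00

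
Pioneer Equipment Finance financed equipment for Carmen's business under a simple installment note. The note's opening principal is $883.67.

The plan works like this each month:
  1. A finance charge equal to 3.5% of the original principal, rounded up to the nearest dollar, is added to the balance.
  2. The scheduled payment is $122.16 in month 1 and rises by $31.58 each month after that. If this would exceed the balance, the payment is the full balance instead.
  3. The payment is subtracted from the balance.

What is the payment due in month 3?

$185.32

Month 1: opening $883.67; interest $31.00 → $914.67; payment $122.16; balance $792.51
Month 2: opening $792.51; interest $31.00 → $823.51; payment $153.74; balance $669.77
Month 3: opening $669.77; interest $31.00 → $700.77; payment $185.32; balance $515.45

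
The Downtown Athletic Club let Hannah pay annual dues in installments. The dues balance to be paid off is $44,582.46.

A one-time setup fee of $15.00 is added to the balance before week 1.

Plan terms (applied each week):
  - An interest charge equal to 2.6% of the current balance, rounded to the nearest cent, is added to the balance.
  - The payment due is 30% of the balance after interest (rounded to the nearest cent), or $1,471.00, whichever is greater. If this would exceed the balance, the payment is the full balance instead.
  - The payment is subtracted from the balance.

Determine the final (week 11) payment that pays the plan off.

$224.51

# | Opening | Interest | Payment | End bal
1 | $44,597.46 | $1,159.53 | $13,727.10 | $32,029.89
2 | $32,029.89 | $832.78 | $9,858.80 | $23,003.87
3 | $23,003.87 | $598.10 | $7,080.59 | $16,521.38
4 | $16,521.38 | $429.56 | $5,085.28 | $11,865.66
5 | $11,865.66 | $308.51 | $3,652.25 | $8,521.92
6 | $8,521.92 | $221.57 | $2,623.05 | $6,120.44
7 | $6,120.44 | $159.13 | $1,883.87 | $4,395.70
8 | $4,395.70 | $114.29 | $1,471.00 | $3,038.99
9 | $3,038.99 | $79.01 | $1,471.00 | $1,647.00
10 | $1,647.00 | $42.82 | $1,471.00 | $218.82
11 | $218.82 | $5.69 | $224.51 | $0.00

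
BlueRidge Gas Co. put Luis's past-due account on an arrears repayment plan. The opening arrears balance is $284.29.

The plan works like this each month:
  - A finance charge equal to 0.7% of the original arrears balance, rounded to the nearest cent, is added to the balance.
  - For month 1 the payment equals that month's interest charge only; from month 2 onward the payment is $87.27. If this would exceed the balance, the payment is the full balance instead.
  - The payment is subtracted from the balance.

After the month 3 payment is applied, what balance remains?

$113.73

Month 1: $284.29 +$1.99 interest = $286.28; pay $1.99 → $284.29
Month 2: $284.29 +$1.99 interest = $286.28; pay $87.27 → $199.01
Month 3: $199.01 +$1.99 interest = $201.00; pay $87.27 → $113.73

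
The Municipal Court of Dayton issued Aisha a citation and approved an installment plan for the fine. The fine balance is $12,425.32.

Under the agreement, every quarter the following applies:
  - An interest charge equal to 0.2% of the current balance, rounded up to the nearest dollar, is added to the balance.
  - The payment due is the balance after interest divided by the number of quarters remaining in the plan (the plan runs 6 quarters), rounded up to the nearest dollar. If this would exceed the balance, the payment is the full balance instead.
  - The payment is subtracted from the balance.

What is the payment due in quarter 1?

$2,076.00

Quarter 1: opening $12,425.32; interest $25.00 → $12,450.32; payment $2,076.00; balance $10,374.32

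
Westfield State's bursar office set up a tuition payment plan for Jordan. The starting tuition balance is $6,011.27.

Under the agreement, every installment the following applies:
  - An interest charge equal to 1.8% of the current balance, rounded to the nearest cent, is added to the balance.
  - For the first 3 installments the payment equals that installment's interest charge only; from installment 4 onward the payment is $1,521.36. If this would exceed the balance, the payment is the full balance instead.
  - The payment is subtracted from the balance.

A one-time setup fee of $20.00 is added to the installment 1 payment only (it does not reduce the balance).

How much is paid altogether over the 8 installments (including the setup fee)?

Installment 1: opening $6,011.27; interest $108.20 → $6,119.47; payment $108.20 (+ $20.00 fee); balance $6,011.27
Installment 2: opening $6,011.27; interest $108.20 → $6,119.47; payment $108.20; balance $6,011.27
Installment 3: opening $6,011.27; interest $108.20 → $6,119.47; payment $108.20; balance $6,011.27
Installment 4: opening $6,011.27; interest $108.20 → $6,119.47; payment $1,521.36; balance $4,598.11
Installment 5: opening $4,598.11; interest $82.77 → $4,680.88; payment $1,521.36; balance $3,159.52
Installment 6: opening $3,159.52; interest $56.87 → $3,216.39; payment $1,521.36; balance $1,695.03
Installment 7: opening $1,695.03; interest $30.51 → $1,725.54; payment $1,521.36; balance $204.18
Installment 8: opening $204.18; interest $3.68 → $207.86; payment $207.86; balance $0.00
Total paid: $6,637.90

$6,637.90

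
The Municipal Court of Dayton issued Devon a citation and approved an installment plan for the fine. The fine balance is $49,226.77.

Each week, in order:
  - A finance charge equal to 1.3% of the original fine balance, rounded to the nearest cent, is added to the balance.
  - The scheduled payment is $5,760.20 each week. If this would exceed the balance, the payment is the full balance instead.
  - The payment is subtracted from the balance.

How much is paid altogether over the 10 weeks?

$55,626.27

# | Opening | Interest | Payment | End bal
1 | $49,226.77 | $639.95 | $5,760.20 | $44,106.52
2 | $44,106.52 | $639.95 | $5,760.20 | $38,986.27
3 | $38,986.27 | $639.95 | $5,760.20 | $33,866.02
4 | $33,866.02 | $639.95 | $5,760.20 | $28,745.77
5 | $28,745.77 | $639.95 | $5,760.20 | $23,625.52
6 | $23,625.52 | $639.95 | $5,760.20 | $18,505.27
7 | $18,505.27 | $639.95 | $5,760.20 | $13,385.02
8 | $13,385.02 | $639.95 | $5,760.20 | $8,264.77
9 | $8,264.77 | $639.95 | $5,760.20 | $3,144.52
10 | $3,144.52 | $639.95 | $3,784.47 | $0.00
Total paid: $55,626.27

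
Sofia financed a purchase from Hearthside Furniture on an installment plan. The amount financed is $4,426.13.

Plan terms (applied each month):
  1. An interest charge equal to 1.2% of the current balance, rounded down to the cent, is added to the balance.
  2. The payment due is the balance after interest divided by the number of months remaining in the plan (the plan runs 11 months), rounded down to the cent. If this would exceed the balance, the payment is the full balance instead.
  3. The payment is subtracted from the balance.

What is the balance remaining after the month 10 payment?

# | Opening | Interest | Payment | End bal
1 | $4,426.13 | $53.11 | $407.20 | $4,072.04
2 | $4,072.04 | $48.86 | $412.09 | $3,708.81
3 | $3,708.81 | $44.50 | $417.03 | $3,336.28
4 | $3,336.28 | $40.03 | $422.03 | $2,954.28
5 | $2,954.28 | $35.45 | $427.10 | $2,562.63
6 | $2,562.63 | $30.75 | $432.23 | $2,161.15
7 | $2,161.15 | $25.93 | $437.41 | $1,749.67
8 | $1,749.67 | $20.99 | $442.66 | $1,328.00
9 | $1,328.00 | $15.93 | $447.97 | $895.96
10 | $895.96 | $10.75 | $453.35 | $453.36

$453.36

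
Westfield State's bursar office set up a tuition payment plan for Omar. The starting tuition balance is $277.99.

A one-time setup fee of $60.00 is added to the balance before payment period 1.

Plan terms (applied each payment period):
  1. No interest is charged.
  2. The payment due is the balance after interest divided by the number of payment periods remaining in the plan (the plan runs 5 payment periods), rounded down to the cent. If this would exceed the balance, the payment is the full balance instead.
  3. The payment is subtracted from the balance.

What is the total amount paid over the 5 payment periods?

Payment period 1: $337.99 − $67.59 → $270.40
Payment period 2: $270.40 − $67.60 → $202.80
Payment period 3: $202.80 − $67.60 → $135.20
Payment period 4: $135.20 − $67.60 → $67.60
Payment period 5: $67.60 − $67.60 → $0.00
Total paid: $337.99

$337.99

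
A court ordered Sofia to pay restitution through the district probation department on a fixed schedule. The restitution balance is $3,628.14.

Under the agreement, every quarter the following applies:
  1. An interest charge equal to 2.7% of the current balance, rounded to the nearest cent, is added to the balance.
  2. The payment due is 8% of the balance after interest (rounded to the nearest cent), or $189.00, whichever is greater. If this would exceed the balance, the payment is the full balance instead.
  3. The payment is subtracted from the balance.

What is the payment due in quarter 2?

Quarter 1: opening $3,628.14; interest $97.96 → $3,726.10; payment $298.09; balance $3,428.01
Quarter 2: opening $3,428.01; interest $92.56 → $3,520.57; payment $281.65; balance $3,238.92

$281.65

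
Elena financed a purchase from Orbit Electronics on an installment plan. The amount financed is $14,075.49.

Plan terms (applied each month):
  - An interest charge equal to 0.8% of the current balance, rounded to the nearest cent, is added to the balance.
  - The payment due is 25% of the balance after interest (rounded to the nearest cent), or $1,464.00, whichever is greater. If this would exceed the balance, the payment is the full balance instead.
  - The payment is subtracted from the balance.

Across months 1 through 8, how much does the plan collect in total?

# | Opening | Interest | Payment | End bal
1 | $14,075.49 | $112.60 | $3,547.02 | $10,641.07
2 | $10,641.07 | $85.13 | $2,681.55 | $8,044.65
3 | $8,044.65 | $64.36 | $2,027.25 | $6,081.76
4 | $6,081.76 | $48.65 | $1,532.60 | $4,597.81
5 | $4,597.81 | $36.78 | $1,464.00 | $3,170.59
6 | $3,170.59 | $25.36 | $1,464.00 | $1,731.95
7 | $1,731.95 | $13.86 | $1,464.00 | $281.81
8 | $281.81 | $2.25 | $284.06 | $0.00
Total paid: $14,464.48

$14,464.48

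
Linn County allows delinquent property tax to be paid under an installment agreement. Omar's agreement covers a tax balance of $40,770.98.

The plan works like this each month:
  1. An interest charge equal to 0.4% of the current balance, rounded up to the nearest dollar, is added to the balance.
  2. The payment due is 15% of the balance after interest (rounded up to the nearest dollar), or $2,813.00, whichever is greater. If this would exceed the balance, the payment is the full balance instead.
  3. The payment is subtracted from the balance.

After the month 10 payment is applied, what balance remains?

$4,649.98

# | Opening | Interest | Payment | End bal
1 | $40,770.98 | $164.00 | $6,141.00 | $34,793.98
2 | $34,793.98 | $140.00 | $5,241.00 | $29,692.98
3 | $29,692.98 | $119.00 | $4,472.00 | $25,339.98
4 | $25,339.98 | $102.00 | $3,817.00 | $21,624.98
5 | $21,624.98 | $87.00 | $3,257.00 | $18,454.98
6 | $18,454.98 | $74.00 | $2,813.00 | $15,715.98
7 | $15,715.98 | $63.00 | $2,813.00 | $12,965.98
8 | $12,965.98 | $52.00 | $2,813.00 | $10,204.98
9 | $10,204.98 | $41.00 | $2,813.00 | $7,432.98
10 | $7,432.98 | $30.00 | $2,813.00 | $4,649.98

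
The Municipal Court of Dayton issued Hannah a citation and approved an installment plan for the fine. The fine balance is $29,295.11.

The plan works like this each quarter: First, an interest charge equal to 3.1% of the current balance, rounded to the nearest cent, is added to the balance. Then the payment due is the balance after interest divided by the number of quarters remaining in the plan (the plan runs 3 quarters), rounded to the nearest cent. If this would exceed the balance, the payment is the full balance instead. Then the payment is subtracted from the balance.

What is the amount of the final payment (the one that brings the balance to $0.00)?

Quarter 1: opening $29,295.11; interest $908.15 → $30,203.26; payment $10,067.75; balance $20,135.51
Quarter 2: opening $20,135.51; interest $624.20 → $20,759.71; payment $10,379.86; balance $10,379.85
Quarter 3: opening $10,379.85; interest $321.78 → $10,701.63; payment $10,701.63; balance $0.00

$10,701.63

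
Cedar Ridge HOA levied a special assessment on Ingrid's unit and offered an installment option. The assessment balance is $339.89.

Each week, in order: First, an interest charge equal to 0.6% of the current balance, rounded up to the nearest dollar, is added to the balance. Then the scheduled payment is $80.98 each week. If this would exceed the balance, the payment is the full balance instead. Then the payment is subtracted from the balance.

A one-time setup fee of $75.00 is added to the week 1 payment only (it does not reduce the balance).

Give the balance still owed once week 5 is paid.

Week 1: $339.89 +$3.00 interest = $342.89; pay $80.98 (+ $75.00 fee) → $261.91
Week 2: $261.91 +$2.00 interest = $263.91; pay $80.98 → $182.93
Week 3: $182.93 +$2.00 interest = $184.93; pay $80.98 → $103.95
Week 4: $103.95 +$1.00 interest = $104.95; pay $80.98 → $23.97
Week 5: $23.97 +$1.00 interest = $24.97; pay $24.97 → $0.00

$0.00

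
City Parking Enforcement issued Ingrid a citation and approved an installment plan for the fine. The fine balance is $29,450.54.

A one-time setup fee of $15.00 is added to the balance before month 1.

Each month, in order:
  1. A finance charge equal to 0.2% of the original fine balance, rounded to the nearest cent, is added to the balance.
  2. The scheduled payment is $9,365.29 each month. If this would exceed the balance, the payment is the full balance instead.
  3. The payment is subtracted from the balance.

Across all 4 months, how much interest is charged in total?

$235.60

Month 1: opening $29,465.54; interest $58.90 → $29,524.44; payment $9,365.29; balance $20,159.15
Month 2: opening $20,159.15; interest $58.90 → $20,218.05; payment $9,365.29; balance $10,852.76
Month 3: opening $10,852.76; interest $58.90 → $10,911.66; payment $9,365.29; balance $1,546.37
Month 4: opening $1,546.37; interest $58.90 → $1,605.27; payment $1,605.27; balance $0.00
Total interest: $58.90 + $58.90 + $58.90 + $58.90 = $235.60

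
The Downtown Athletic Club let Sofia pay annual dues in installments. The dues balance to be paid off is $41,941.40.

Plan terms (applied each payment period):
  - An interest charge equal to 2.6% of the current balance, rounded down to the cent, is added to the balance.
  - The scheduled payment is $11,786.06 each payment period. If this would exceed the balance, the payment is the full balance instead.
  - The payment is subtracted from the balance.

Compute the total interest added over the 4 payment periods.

Payment period 1: opening $41,941.40; interest $1,090.47 → $43,031.87; payment $11,786.06; balance $31,245.81
Payment period 2: opening $31,245.81; interest $812.39 → $32,058.20; payment $11,786.06; balance $20,272.14
Payment period 3: opening $20,272.14; interest $527.07 → $20,799.21; payment $11,786.06; balance $9,013.15
Payment period 4: opening $9,013.15; interest $234.34 → $9,247.49; payment $9,247.49; balance $0.00
Total interest: $1,090.47 + $812.39 + $527.07 + $234.34 = $2,664.27

$2,664.27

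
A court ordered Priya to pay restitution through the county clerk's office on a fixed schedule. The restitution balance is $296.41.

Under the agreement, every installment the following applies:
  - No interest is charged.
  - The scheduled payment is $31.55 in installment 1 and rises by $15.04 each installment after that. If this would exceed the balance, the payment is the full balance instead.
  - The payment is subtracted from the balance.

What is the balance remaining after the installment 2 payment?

# | Opening | Payment | End bal
1 | $296.41 | $31.55 | $264.86
2 | $264.86 | $46.59 | $218.27

$218.27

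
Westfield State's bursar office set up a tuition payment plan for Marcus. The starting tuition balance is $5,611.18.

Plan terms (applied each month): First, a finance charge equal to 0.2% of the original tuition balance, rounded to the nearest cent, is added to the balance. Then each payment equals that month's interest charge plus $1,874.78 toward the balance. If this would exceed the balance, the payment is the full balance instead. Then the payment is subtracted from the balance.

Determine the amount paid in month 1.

$1,886.00

Month 1: opening $5,611.18; interest $11.22 → $5,622.40; payment $1,886.00; balance $3,736.40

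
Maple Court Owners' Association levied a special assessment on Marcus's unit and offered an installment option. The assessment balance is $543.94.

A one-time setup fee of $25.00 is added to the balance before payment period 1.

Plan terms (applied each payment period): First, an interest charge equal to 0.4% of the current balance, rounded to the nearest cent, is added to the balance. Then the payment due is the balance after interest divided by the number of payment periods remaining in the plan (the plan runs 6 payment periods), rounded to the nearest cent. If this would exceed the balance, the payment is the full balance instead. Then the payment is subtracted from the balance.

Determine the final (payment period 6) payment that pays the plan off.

Payment period 1: $568.94 +$2.28 interest = $571.22; pay $95.20 → $476.02
Payment period 2: $476.02 +$1.90 interest = $477.92; pay $95.58 → $382.34
Payment period 3: $382.34 +$1.53 interest = $383.87; pay $95.97 → $287.90
Payment period 4: $287.90 +$1.15 interest = $289.05; pay $96.35 → $192.70
Payment period 5: $192.70 +$0.77 interest = $193.47; pay $96.74 → $96.73
Payment period 6: $96.73 +$0.39 interest = $97.12; pay $97.12 → $0.00

$97.12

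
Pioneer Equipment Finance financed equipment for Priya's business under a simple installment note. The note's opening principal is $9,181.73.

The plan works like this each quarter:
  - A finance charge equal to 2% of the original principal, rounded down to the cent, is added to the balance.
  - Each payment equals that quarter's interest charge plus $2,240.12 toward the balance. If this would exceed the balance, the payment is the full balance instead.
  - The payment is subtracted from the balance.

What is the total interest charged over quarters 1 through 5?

Quarter 1: $9,181.73 +$183.63 interest = $9,365.36; pay $2,423.75 → $6,941.61
Quarter 2: $6,941.61 +$183.63 interest = $7,125.24; pay $2,423.75 → $4,701.49
Quarter 3: $4,701.49 +$183.63 interest = $4,885.12; pay $2,423.75 → $2,461.37
Quarter 4: $2,461.37 +$183.63 interest = $2,645.00; pay $2,423.75 → $221.25
Quarter 5: $221.25 +$183.63 interest = $404.88; pay $404.88 → $0.00
Total interest: $183.63 + $183.63 + $183.63 + $183.63 + $183.63 = $918.15

$918.15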